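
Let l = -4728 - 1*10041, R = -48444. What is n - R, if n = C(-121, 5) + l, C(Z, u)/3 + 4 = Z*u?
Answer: 31848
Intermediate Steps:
C(Z, u) = -12 + 3*Z*u (C(Z, u) = -12 + 3*(Z*u) = -12 + 3*Z*u)
l = -14769 (l = -4728 - 10041 = -14769)
n = -16596 (n = (-12 + 3*(-121)*5) - 14769 = (-12 - 1815) - 14769 = -1827 - 14769 = -16596)
n - R = -16596 - 1*(-48444) = -16596 + 48444 = 31848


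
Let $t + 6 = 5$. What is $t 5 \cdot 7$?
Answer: $-35$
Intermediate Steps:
$t = -1$ ($t = -6 + 5 = -1$)
$t 5 \cdot 7 = \left(-1\right) 5 \cdot 7 = \left(-5\right) 7 = -35$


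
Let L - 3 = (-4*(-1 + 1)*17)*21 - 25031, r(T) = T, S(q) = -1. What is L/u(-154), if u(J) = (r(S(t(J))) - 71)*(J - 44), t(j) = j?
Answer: -6257/3564 ≈ -1.7556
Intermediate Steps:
u(J) = 3168 - 72*J (u(J) = (-1 - 71)*(J - 44) = -72*(-44 + J) = 3168 - 72*J)
L = -25028 (L = 3 + ((-4*(-1 + 1)*17)*21 - 25031) = 3 + ((-4*0*17)*21 - 25031) = 3 + ((0*17)*21 - 25031) = 3 + (0*21 - 25031) = 3 + (0 - 25031) = 3 - 25031 = -25028)
L/u(-154) = -25028/(3168 - 72*(-154)) = -25028/(3168 + 11088) = -25028/14256 = -25028*1/14256 = -6257/3564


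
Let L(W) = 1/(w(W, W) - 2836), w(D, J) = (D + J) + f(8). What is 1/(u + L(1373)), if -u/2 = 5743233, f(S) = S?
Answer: -82/941890213 ≈ -8.7059e-8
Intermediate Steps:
w(D, J) = 8 + D + J (w(D, J) = (D + J) + 8 = 8 + D + J)
u = -11486466 (u = -2*5743233 = -11486466)
L(W) = 1/(-2828 + 2*W) (L(W) = 1/((8 + W + W) - 2836) = 1/((8 + 2*W) - 2836) = 1/(-2828 + 2*W))
1/(u + L(1373)) = 1/(-11486466 + 1/(2*(-1414 + 1373))) = 1/(-11486466 + (1/2)/(-41)) = 1/(-11486466 + (1/2)*(-1/41)) = 1/(-11486466 - 1/82) = 1/(-941890213/82) = -82/941890213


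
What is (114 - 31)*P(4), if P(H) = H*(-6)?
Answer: -1992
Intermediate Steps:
P(H) = -6*H
(114 - 31)*P(4) = (114 - 31)*(-6*4) = 83*(-24) = -1992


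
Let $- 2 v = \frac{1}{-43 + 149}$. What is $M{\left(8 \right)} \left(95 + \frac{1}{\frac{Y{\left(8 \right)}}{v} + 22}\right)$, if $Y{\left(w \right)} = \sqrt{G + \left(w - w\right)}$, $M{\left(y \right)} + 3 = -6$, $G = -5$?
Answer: $- \frac{32091603}{37534} - \frac{159 i \sqrt{5}}{18767} \approx -855.0 - 0.018945 i$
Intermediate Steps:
$M{\left(y \right)} = -9$ ($M{\left(y \right)} = -3 - 6 = -9$)
$Y{\left(w \right)} = i \sqrt{5}$ ($Y{\left(w \right)} = \sqrt{-5 + \left(w - w\right)} = \sqrt{-5 + 0} = \sqrt{-5} = i \sqrt{5}$)
$v = - \frac{1}{212}$ ($v = - \frac{1}{2 \left(-43 + 149\right)} = - \frac{1}{2 \cdot 106} = \left(- \frac{1}{2}\right) \frac{1}{106} = - \frac{1}{212} \approx -0.004717$)
$M{\left(8 \right)} \left(95 + \frac{1}{\frac{Y{\left(8 \right)}}{v} + 22}\right) = - 9 \left(95 + \frac{1}{\frac{i \sqrt{5}}{- \frac{1}{212}} + 22}\right) = - 9 \left(95 + \frac{1}{i \sqrt{5} \left(-212\right) + 22}\right) = - 9 \left(95 + \frac{1}{- 212 i \sqrt{5} + 22}\right) = - 9 \left(95 + \frac{1}{22 - 212 i \sqrt{5}}\right) = -855 - \frac{9}{22 - 212 i \sqrt{5}}$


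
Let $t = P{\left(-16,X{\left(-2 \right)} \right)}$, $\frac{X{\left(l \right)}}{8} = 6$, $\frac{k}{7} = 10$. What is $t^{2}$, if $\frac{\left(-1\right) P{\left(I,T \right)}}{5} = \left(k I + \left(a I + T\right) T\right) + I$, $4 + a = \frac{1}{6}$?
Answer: $422713600$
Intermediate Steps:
$a = - \frac{23}{6}$ ($a = -4 + \frac{1}{6} = - \frac{23}{6} \approx -3.8333$)
$k = 70$ ($k = 7 \cdot 10 = 70$)
$X{\left(l \right)} = 48$ ($X{\left(l \right)} = 8 \cdot 6 = 48$)
$P{\left(I,T \right)} = - 355 I - 5 T \left(T - \frac{23 I}{6}\right)$ ($P{\left(I,T \right)} = - 5 \left(\left(70 I + \left(- \frac{23 I}{6} + T\right) T\right) + I\right) = - 5 \left(\left(70 I + \left(T - \frac{23 I}{6}\right) T\right) + I\right) = - 5 \left(\left(70 I + T \left(T - \frac{23 I}{6}\right)\right) + I\right) = - 5 \left(71 I + T \left(T - \frac{23 I}{6}\right)\right) = - 355 I - 5 T \left(T - \frac{23 I}{6}\right)$)
$t = -20560$ ($t = \left(-355\right) \left(-16\right) - 5 \cdot 48^{2} + \frac{115}{6} \left(-16\right) 48 = 5680 - 11520 - 14720 = -20560$)
$t^{2} = \left(-20560\right)^{2} = 422713600$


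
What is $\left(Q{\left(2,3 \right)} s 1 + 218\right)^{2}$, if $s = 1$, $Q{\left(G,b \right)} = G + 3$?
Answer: $49729$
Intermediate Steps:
$Q{\left(G,b \right)} = 3 + G$
$\left(Q{\left(2,3 \right)} s 1 + 218\right)^{2} = \left(\left(3 + 2\right) 1 \cdot 1 + 218\right)^{2} = \left(5 \cdot 1 \cdot 1 + 218\right)^{2} = \left(5 \cdot 1 + 218\right)^{2} = \left(5 + 218\right)^{2} = 223^{2} = 49729$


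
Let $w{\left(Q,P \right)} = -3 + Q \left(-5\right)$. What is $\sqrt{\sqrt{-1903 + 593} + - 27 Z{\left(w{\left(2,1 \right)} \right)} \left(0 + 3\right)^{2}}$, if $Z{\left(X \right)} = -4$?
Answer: $\sqrt{972 + i \sqrt{1310}} \approx 31.182 + 0.58036 i$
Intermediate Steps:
$w{\left(Q,P \right)} = -3 - 5 Q$
$\sqrt{\sqrt{-1903 + 593} + - 27 Z{\left(w{\left(2,1 \right)} \right)} \left(0 + 3\right)^{2}} = \sqrt{\sqrt{-1903 + 593} + \left(-27\right) \left(-4\right) \left(0 + 3\right)^{2}} = \sqrt{\sqrt{-1310} + 108 \cdot 3^{2}} = \sqrt{i \sqrt{1310} + 108 \cdot 9} = \sqrt{i \sqrt{1310} + 972} = \sqrt{972 + i \sqrt{1310}}$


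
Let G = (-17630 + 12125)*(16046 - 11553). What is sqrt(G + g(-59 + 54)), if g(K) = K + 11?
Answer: I*sqrt(24733959) ≈ 4973.3*I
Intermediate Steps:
G = -24733965 (G = -5505*4493 = -24733965)
g(K) = 11 + K
sqrt(G + g(-59 + 54)) = sqrt(-24733965 + (11 + (-59 + 54))) = sqrt(-24733965 + (11 - 5)) = sqrt(-24733965 + 6) = sqrt(-24733959) = I*sqrt(24733959)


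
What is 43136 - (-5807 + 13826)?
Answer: 35117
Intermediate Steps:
43136 - (-5807 + 13826) = 43136 - 1*8019 = 43136 - 8019 = 35117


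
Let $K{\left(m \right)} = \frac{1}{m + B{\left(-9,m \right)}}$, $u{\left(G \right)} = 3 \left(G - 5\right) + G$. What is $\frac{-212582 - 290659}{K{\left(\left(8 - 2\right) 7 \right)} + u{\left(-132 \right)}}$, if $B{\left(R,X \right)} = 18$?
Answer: $\frac{30194460}{32579} \approx 926.81$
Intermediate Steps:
$u{\left(G \right)} = -15 + 4 G$ ($u{\left(G \right)} = 3 \left(-5 + G\right) + G = \left(-15 + 3 G\right) + G = -15 + 4 G$)
$K{\left(m \right)} = \frac{1}{18 + m}$ ($K{\left(m \right)} = \frac{1}{m + 18} = \frac{1}{18 + m}$)
$\frac{-212582 - 290659}{K{\left(\left(8 - 2\right) 7 \right)} + u{\left(-132 \right)}} = \frac{-212582 - 290659}{\frac{1}{18 + \left(8 - 2\right) 7} + \left(-15 + 4 \left(-132\right)\right)} = - \frac{503241}{\frac{1}{18 + 6 \cdot 7} - 543} = - \frac{503241}{\frac{1}{18 + 42} - 543} = - \frac{503241}{\frac{1}{60} - 543} = - \frac{503241}{- \frac{32579}{60}} = \left(-503241\right) \left(- \frac{60}{32579}\right) = \frac{30194460}{32579}$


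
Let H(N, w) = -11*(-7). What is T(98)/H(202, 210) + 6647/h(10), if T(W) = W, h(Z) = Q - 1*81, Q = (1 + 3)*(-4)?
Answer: -71759/1067 ≈ -67.253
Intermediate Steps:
Q = -16 (Q = 4*(-4) = -16)
H(N, w) = 77
h(Z) = -97 (h(Z) = -16 - 1*81 = -16 - 81 = -97)
T(98)/H(202, 210) + 6647/h(10) = 98/77 + 6647/(-97) = 98*(1/77) + 6647*(-1/97) = 14/11 - 6647/97 = -71759/1067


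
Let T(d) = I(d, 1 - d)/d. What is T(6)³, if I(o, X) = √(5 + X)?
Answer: 0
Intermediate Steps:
T(d) = √(6 - d)/d (T(d) = √(5 + (1 - d))/d = √(6 - d)/d)
T(6)³ = (√(6 - 1*6)/6)³ = (√(6 - 6)/6)³ = (√0/6)³ = ((⅙)*0)³ = 0³ = 0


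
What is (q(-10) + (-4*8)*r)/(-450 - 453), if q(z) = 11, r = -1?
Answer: -1/21 ≈ -0.047619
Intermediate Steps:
(q(-10) + (-4*8)*r)/(-450 - 453) = (11 - 4*8*(-1))/(-450 - 453) = (11 - 32*(-1))/(-903) = (11 + 32)*(-1/903) = 43*(-1/903) = -1/21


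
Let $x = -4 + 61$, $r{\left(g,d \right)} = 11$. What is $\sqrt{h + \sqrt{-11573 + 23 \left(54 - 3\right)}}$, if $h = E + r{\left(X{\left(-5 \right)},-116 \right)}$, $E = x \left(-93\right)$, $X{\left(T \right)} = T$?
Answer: $\sqrt{-5290 + 20 i \sqrt{26}} \approx 0.701 + 72.736 i$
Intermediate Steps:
$x = 57$
$E = -5301$ ($E = 57 \left(-93\right) = -5301$)
$h = -5290$ ($h = -5301 + 11 = -5290$)
$\sqrt{h + \sqrt{-11573 + 23 \left(54 - 3\right)}} = \sqrt{-5290 + \sqrt{-11573 + 23 \left(54 - 3\right)}} = \sqrt{-5290 + \sqrt{-11573 + 23 \cdot 51}} = \sqrt{-5290 + \sqrt{-11573 + 1173}} = \sqrt{-5290 + \sqrt{-10400}} = \sqrt{-5290 + 20 i \sqrt{26}}$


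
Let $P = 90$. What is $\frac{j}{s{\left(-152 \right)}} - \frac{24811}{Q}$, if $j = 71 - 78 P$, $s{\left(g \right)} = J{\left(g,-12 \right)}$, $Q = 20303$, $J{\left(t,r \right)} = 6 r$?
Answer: $\frac{139299155}{1461816} \approx 95.292$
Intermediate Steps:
$s{\left(g \right)} = -72$ ($s{\left(g \right)} = 6 \left(-12\right) = -72$)
$j = -6949$ ($j = 71 - 7020 = -6949$)
$\frac{j}{s{\left(-152 \right)}} - \frac{24811}{Q} = - \frac{6949}{-72} - \frac{24811}{20303} = \left(-6949\right) \left(- \frac{1}{72}\right) - \frac{24811}{20303} = \frac{6949}{72} - \frac{24811}{20303} = \frac{139299155}{1461816}$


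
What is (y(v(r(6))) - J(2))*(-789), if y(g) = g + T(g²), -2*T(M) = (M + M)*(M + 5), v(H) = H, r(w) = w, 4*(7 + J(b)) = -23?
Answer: 4599081/4 ≈ 1.1498e+6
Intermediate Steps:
J(b) = -51/4 (J(b) = -7 + (¼)*(-23) = -7 - 23/4 = -51/4)
T(M) = -M*(5 + M) (T(M) = -(M + M)*(M + 5)/2 = -2*M*(5 + M)/2 = -M*(5 + M))
y(g) = g - g²*(5 + g²)
(y(v(r(6))) - J(2))*(-789) = (6*(1 - 1*6³ - 5*6) - 1*(-51/4))*(-789) = (6*(1 - 1*216 - 30) + 51/4)*(-789) = (6*(1 - 216 - 30) + 51/4)*(-789) = (6*(-245) + 51/4)*(-789) = (-1470 + 51/4)*(-789) = -5829/4*(-789) = 4599081/4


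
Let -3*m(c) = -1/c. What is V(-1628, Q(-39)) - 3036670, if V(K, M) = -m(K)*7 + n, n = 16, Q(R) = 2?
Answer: -14831018129/4884 ≈ -3.0367e+6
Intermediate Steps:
m(c) = 1/(3*c) (m(c) = -(-1)/(3*c) = 1/(3*c))
V(K, M) = 16 - 7/(3*K) (V(K, M) = -1/(3*K)*7 + 16 = -7/(3*K) + 16 = 16 - 7/(3*K))
V(-1628, Q(-39)) - 3036670 = (16 - 7/3/(-1628)) - 3036670 = (16 - 7/3*(-1/1628)) - 3036670 = (16 + 7/4884) - 3036670 = 78151/4884 - 3036670 = -14831018129/4884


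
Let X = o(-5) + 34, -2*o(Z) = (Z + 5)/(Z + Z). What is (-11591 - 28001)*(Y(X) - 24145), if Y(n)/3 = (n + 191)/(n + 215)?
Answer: 79334845520/83 ≈ 9.5584e+8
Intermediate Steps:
o(Z) = -(5 + Z)/(4*Z) (o(Z) = -(Z + 5)/(2*(Z + Z)) = -(5 + Z)/(2*(2*Z)) = -(5 + Z)*1/(2*Z)/2 = -(5 + Z)/(4*Z))
X = 34 (X = (¼)*(-5 - 1*(-5))/(-5) + 34 = (¼)*(-⅕)*(-5 + 5) + 34 = (¼)*(-⅕)*0 + 34 = 0 + 34 = 34)
Y(n) = 3*(191 + n)/(215 + n) (Y(n) = 3*((n + 191)/(n + 215)) = 3*((191 + n)/(215 + n)) = 3*(191 + n)/(215 + n))
(-11591 - 28001)*(Y(X) - 24145) = (-11591 - 28001)*(3*(191 + 34)/(215 + 34) - 24145) = -39592*(3*225/249 - 24145) = -39592*(3*(1/249)*225 - 24145) = -39592*(225/83 - 24145) = -39592*(-2003810/83) = 79334845520/83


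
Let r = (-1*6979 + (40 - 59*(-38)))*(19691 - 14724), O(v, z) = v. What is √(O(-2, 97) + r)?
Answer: I*√23330001 ≈ 4830.1*I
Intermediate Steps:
r = -23329999 (r = (-6979 + (40 + 2242))*4967 = (-6979 + 2282)*4967 = -4697*4967 = -23329999)
√(O(-2, 97) + r) = √(-2 - 23329999) = √(-23330001) = I*√23330001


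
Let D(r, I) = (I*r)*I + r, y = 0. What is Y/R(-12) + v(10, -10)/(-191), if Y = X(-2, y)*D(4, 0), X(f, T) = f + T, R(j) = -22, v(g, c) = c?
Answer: 874/2101 ≈ 0.41599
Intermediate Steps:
D(r, I) = r + r*I² (D(r, I) = r*I² + r = r + r*I²)
X(f, T) = T + f
Y = -8 (Y = (0 - 2)*(4*(1 + 0²)) = -8*(1 + 0) = -8 ≈ -8.0000)
Y/R(-12) + v(10, -10)/(-191) = -8/(-22) - 10/(-191) = -8*(-1/22) - 10*(-1/191) = 4/11 + 10/191 = 874/2101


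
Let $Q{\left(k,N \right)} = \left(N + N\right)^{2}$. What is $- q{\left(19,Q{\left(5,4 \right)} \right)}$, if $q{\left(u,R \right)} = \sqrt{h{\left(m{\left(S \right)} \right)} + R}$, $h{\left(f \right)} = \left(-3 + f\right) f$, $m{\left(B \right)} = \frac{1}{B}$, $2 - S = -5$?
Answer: $- \frac{2 \sqrt{779}}{7} \approx -7.9744$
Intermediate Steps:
$S = 7$ ($S = 2 - -5 = 2 + 5 = 7$)
$Q{\left(k,N \right)} = 4 N^{2}$ ($Q{\left(k,N \right)} = \left(2 N\right)^{2} = 4 N^{2}$)
$h{\left(f \right)} = f \left(-3 + f\right)$
$q{\left(u,R \right)} = \sqrt{- \frac{20}{49} + R}$ ($q{\left(u,R \right)} = \sqrt{\frac{-3 + \frac{1}{7}}{7} + R} = \sqrt{\frac{1}{7} \left(- \frac{20}{7}\right) + R} = \sqrt{- \frac{20}{49} + R}$)
$- q{\left(19,Q{\left(5,4 \right)} \right)} = - \frac{\sqrt{-20 + 49 \cdot 4 \cdot 4^{2}}}{7} = - \frac{\sqrt{-20 + 49 \cdot 4 \cdot 16}}{7} = - \frac{\sqrt{-20 + 49 \cdot 64}}{7} = - \frac{\sqrt{-20 + 3136}}{7} = - \frac{\sqrt{3116}}{7} = - \frac{2 \sqrt{779}}{7}$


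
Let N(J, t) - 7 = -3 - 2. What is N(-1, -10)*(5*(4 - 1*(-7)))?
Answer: 110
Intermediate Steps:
N(J, t) = 2 (N(J, t) = 7 + (-3 - 2) = 7 - 5 = 2)
N(-1, -10)*(5*(4 - 1*(-7))) = 2*(5*(4 - 1*(-7))) = 2*(5*(4 + 7)) = 2*(5*11) = 2*55 = 110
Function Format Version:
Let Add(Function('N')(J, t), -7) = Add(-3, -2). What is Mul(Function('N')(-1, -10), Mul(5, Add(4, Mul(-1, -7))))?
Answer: 110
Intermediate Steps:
Function('N')(J, t) = 2 (Function('N')(J, t) = Add(7, Add(-3, -2)) = Add(7, -5) = 2)
Mul(Function('N')(-1, -10), Mul(5, Add(4, Mul(-1, -7)))) = Mul(2, Mul(5, Add(4, Mul(-1, -7)))) = Mul(2, Mul(5, Add(4, 7))) = Mul(2, Mul(5, 11)) = Mul(2, 55) = 110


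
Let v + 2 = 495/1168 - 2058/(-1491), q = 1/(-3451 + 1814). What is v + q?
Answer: -26679267/135753136 ≈ -0.19653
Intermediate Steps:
q = -1/1637 (q = 1/(-1637) = -1/1637 ≈ -0.00061087)
v = -16247/82928 (v = -2 + (495/1168 - 2058/(-1491)) = -2 + (495*(1/1168) - 2058*(-1/1491)) = -2 + (495/1168 + 98/71) = -2 + 149609/82928 = -16247/82928 ≈ -0.19592)
v + q = -16247/82928 - 1/1637 = -26679267/135753136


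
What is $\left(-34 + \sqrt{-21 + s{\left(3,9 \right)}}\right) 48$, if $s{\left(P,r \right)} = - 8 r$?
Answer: $-1632 + 48 i \sqrt{93} \approx -1632.0 + 462.9 i$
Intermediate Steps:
$\left(-34 + \sqrt{-21 + s{\left(3,9 \right)}}\right) 48 = \left(-34 + \sqrt{-21 - 72}\right) 48 = \left(-34 + \sqrt{-93}\right) 48 = \left(-34 + i \sqrt{93}\right) 48 = -1632 + 48 i \sqrt{93}$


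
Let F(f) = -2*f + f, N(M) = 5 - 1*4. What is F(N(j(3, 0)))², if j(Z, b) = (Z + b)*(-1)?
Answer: 1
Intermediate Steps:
j(Z, b) = -Z - b
N(M) = 1 (N(M) = 5 - 4 = 1)
F(f) = -f
F(N(j(3, 0)))² = (-1*1)² = (-1)² = 1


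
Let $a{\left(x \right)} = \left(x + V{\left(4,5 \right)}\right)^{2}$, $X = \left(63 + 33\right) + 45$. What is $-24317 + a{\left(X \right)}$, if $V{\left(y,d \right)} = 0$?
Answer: $-4436$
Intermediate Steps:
$X = 141$ ($X = 96 + 45 = 141$)
$a{\left(x \right)} = x^{2}$ ($a{\left(x \right)} = \left(x + 0\right)^{2} = x^{2}$)
$-24317 + a{\left(X \right)} = -24317 + 141^{2} = -24317 + 19881 = -4436$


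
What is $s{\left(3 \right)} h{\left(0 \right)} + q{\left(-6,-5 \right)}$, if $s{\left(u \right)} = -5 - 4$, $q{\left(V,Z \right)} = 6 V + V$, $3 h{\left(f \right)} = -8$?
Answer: $-18$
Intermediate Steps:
$h{\left(f \right)} = - \frac{8}{3}$ ($h{\left(f \right)} = \frac{1}{3} \left(-8\right) = - \frac{8}{3}$)
$q{\left(V,Z \right)} = 7 V$
$s{\left(u \right)} = -9$
$s{\left(3 \right)} h{\left(0 \right)} + q{\left(-6,-5 \right)} = \left(-9\right) \left(- \frac{8}{3}\right) + 7 \left(-6\right) = 24 - 42 = -18$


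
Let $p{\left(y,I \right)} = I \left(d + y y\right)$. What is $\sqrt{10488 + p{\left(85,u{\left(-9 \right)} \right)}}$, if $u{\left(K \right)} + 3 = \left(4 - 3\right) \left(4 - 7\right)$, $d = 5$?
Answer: $2 i \sqrt{8223} \approx 181.36 i$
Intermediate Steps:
$u{\left(K \right)} = -6$ ($u{\left(K \right)} = -3 + \left(4 - 3\right) \left(4 - 7\right) = -3 + 1 \left(-3\right) = -3 - 3 = -6$)
$p{\left(y,I \right)} = I \left(5 + y^{2}\right)$ ($p{\left(y,I \right)} = I \left(5 + y y\right) = I \left(5 + y^{2}\right)$)
$\sqrt{10488 + p{\left(85,u{\left(-9 \right)} \right)}} = \sqrt{10488 - 6 \left(5 + 85^{2}\right)} = \sqrt{10488 - 6 \left(5 + 7225\right)} = \sqrt{10488 - 43380} = \sqrt{-32892} = 2 i \sqrt{8223}$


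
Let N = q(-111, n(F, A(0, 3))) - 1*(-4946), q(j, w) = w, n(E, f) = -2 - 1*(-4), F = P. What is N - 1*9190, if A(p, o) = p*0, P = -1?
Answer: -4242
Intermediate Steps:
F = -1
A(p, o) = 0
n(E, f) = 2 (n(E, f) = -2 + 4 = 2)
N = 4948 (N = 2 - 1*(-4946) = 2 + 4946 = 4948)
N - 1*9190 = 4948 - 1*9190 = 4948 - 9190 = -4242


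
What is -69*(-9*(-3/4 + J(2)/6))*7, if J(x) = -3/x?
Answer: -4347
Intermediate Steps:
-69*(-9*(-3/4 + J(2)/6))*7 = -69*(-9*(-3/4 - 3/2/6))*7 = -69*(-9*(-3*¼ - 3*½*(⅙)))*7 = -69*(-9*(-¾ - 3/2*⅙))*7 = -69*(-9*(-¾ - ¼))*7 = -69*(-9*(-1))*7 = -621*7 = -69*63 = -4347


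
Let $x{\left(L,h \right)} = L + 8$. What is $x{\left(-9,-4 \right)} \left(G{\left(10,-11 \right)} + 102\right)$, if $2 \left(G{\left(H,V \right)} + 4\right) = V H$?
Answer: $-43$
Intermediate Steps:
$x{\left(L,h \right)} = 8 + L$
$G{\left(H,V \right)} = -4 + \frac{H V}{2}$ ($G{\left(H,V \right)} = -4 + \frac{V H}{2} = -4 + \frac{H V}{2}$)
$x{\left(-9,-4 \right)} \left(G{\left(10,-11 \right)} + 102\right) = \left(8 - 9\right) \left(\left(-4 + \frac{1}{2} \cdot 10 \left(-11\right)\right) + 102\right) = - (\left(-4 - 55\right) + 102) = - (-59 + 102) = \left(-1\right) 43 = -43$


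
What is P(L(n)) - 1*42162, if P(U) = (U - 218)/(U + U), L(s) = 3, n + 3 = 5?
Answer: -253187/6 ≈ -42198.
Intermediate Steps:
n = 2 (n = -3 + 5 = 2)
P(U) = (-218 + U)/(2*U) (P(U) = (-218 + U)/((2*U)) = (-218 + U)*(1/(2*U)) = (-218 + U)/(2*U))
P(L(n)) - 1*42162 = (½)*(-218 + 3)/3 - 1*42162 = (½)*(⅓)*(-215) - 42162 = -215/6 - 42162 = -253187/6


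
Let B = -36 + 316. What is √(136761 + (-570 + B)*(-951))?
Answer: 3*√45839 ≈ 642.30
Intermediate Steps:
B = 280
√(136761 + (-570 + B)*(-951)) = √(136761 + (-570 + 280)*(-951)) = √(136761 - 290*(-951)) = √(136761 + 275790) = √412551 = 3*√45839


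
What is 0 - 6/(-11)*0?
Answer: 0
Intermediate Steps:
0 - 6/(-11)*0 = 0 - 6*(-1/11)*0 = 0 + (6/11)*0 = 0 + 0 = 0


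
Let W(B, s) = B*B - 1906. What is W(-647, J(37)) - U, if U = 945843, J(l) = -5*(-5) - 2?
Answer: -529140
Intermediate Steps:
J(l) = 23 (J(l) = 25 - 2 = 23)
W(B, s) = -1906 + B**2 (W(B, s) = B**2 - 1906 = -1906 + B**2)
W(-647, J(37)) - U = (-1906 + (-647)**2) - 1*945843 = (-1906 + 418609) - 945843 = 416703 - 945843 = -529140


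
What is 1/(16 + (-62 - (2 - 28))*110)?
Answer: -1/3944 ≈ -0.00025355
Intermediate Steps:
1/(16 + (-62 - (2 - 28))*110) = 1/(16 + (-62 - 1*(-26))*110) = 1/(16 + (-62 + 26)*110) = 1/(16 - 36*110) = 1/(16 - 3960) = 1/(-3944) = -1/3944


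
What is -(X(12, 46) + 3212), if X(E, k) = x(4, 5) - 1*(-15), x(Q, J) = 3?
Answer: -3230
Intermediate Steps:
X(E, k) = 18 (X(E, k) = 3 - 1*(-15) = 3 + 15 = 18)
-(X(12, 46) + 3212) = -(18 + 3212) = -1*3230 = -3230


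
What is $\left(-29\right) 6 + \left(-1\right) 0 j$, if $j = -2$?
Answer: $-174$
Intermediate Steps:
$\left(-29\right) 6 + \left(-1\right) 0 j = \left(-29\right) 6 + \left(-1\right) 0 \left(-2\right) = -174 + 0 \left(-2\right) = -174 + 0 = -174$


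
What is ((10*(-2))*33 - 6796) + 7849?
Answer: 393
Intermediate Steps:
((10*(-2))*33 - 6796) + 7849 = (-20*33 - 6796) + 7849 = (-660 - 6796) + 7849 = -7456 + 7849 = 393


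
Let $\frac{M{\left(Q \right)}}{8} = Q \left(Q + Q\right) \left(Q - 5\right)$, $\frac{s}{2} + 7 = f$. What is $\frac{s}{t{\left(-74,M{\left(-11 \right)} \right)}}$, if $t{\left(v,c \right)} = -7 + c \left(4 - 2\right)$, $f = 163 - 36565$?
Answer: $\frac{72818}{61959} \approx 1.1753$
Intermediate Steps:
$f = -36402$
$s = -72818$ ($s = -14 + 2 \left(-36402\right) = -14 - 72804 = -72818$)
$M{\left(Q \right)} = 16 Q^{2} \left(-5 + Q\right)$ ($M{\left(Q \right)} = 8 Q \left(Q + Q\right) \left(Q - 5\right) = 8 Q 2 Q \left(-5 + Q\right) = 8 \cdot 2 Q^{2} \left(-5 + Q\right) = 16 Q^{2} \left(-5 + Q\right)$)
$t{\left(v,c \right)} = -7 + 2 c$ ($t{\left(v,c \right)} = -7 + c \left(4 - 2\right) = -7 + c 2 = -7 + 2 c$)
$\frac{s}{t{\left(-74,M{\left(-11 \right)} \right)}} = - \frac{72818}{-7 + 2 \cdot 16 \left(-11\right)^{2} \left(-5 - 11\right)} = - \frac{72818}{-7 + 2 \cdot 16 \cdot 121 \left(-16\right)} = - \frac{72818}{-7 + 2 \left(-30976\right)} = - \frac{72818}{-7 - 61952} = - \frac{72818}{-61959} = \left(-72818\right) \left(- \frac{1}{61959}\right) = \frac{72818}{61959}$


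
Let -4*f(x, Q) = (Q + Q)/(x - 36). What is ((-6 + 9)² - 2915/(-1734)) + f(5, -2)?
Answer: 572417/53754 ≈ 10.649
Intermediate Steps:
f(x, Q) = -Q/(2*(-36 + x)) (f(x, Q) = -(Q + Q)/(4*(x - 36)) = -2*Q/(4*(-36 + x)) = -Q/(2*(-36 + x)))
((-6 + 9)² - 2915/(-1734)) + f(5, -2) = ((-6 + 9)² - 2915/(-1734)) - 1*(-2)/(-72 + 2*5) = (3² - 2915*(-1/1734)) - 1*(-2)/(-72 + 10) = (9 + 2915/1734) - 1*(-2)/(-62) = 18521/1734 - 1*(-2)*(-1/62) = 18521/1734 - 1/31 = 572417/53754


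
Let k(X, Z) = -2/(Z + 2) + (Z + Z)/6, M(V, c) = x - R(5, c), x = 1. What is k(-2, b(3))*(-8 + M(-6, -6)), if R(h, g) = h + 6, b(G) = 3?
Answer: -54/5 ≈ -10.800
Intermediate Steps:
R(h, g) = 6 + h
M(V, c) = -10 (M(V, c) = 1 - (6 + 5) = 1 - 1*11 = 1 - 11 = -10)
k(X, Z) = -2/(2 + Z) + Z/3 (k(X, Z) = -2/(2 + Z) + (2*Z)*(1/6) = -2/(2 + Z) + Z/3)
k(-2, b(3))*(-8 + M(-6, -6)) = ((-6 + 3**2 + 2*3)/(3*(2 + 3)))*(-8 - 10) = ((1/3)*(-6 + 9 + 6)/5)*(-18) = ((1/3)*(1/5)*9)*(-18) = (3/5)*(-18) = -54/5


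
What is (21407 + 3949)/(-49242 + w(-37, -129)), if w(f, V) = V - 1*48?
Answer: -8452/16473 ≈ -0.51308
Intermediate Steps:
w(f, V) = -48 + V (w(f, V) = V - 48 = -48 + V)
(21407 + 3949)/(-49242 + w(-37, -129)) = (21407 + 3949)/(-49242 + (-48 - 129)) = 25356/(-49242 - 177) = 25356/(-49419) = 25356*(-1/49419) = -8452/16473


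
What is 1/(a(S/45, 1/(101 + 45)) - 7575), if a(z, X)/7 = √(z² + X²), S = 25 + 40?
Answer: -2615792940/19814596216147 - 9198*√3602485/99072981080735 ≈ -0.00013219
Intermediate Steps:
S = 65
a(z, X) = 7*√(X² + z²) (a(z, X) = 7*√(z² + X²) = 7*√(X² + z²))
1/(a(S/45, 1/(101 + 45)) - 7575) = 1/(7*√((1/(101 + 45))² + (65/45)²) - 7575) = 1/(7*√((1/146)² + (65*(1/45))²) - 7575) = 1/(7*√((1/146)² + (13/9)²) - 7575) = 1/(7*√(1/21316 + 169/81) - 7575) = 1/(7*√(3602485/1726596) - 7575) = 1/(7*(√3602485/1314) - 7575) = 1/(7*√3602485/1314 - 7575) = 1/(-7575 + 7*√3602485/1314)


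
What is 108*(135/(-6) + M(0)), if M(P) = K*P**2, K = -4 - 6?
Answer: -2430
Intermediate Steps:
K = -10
M(P) = -10*P**2
108*(135/(-6) + M(0)) = 108*(135/(-6) - 10*0**2) = 108*(135*(-1/6) - 10*0) = 108*(-45/2 + 0) = 108*(-45/2) = -2430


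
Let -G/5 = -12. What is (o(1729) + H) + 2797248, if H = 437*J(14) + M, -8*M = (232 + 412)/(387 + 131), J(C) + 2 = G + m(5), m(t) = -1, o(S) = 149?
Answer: 417701265/148 ≈ 2.8223e+6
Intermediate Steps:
G = 60 (G = -5*(-12) = 60)
J(C) = 57 (J(C) = -2 + (60 - 1) = -2 + 59 = 57)
M = -23/148 (M = -(232 + 412)/(8*(387 + 131)) = -161/(2*518) = -⅛*46/37 = -23/148 ≈ -0.15541)
H = 3686509/148 (H = 437*57 - 23/148 = 24909 - 23/148 = 3686509/148 ≈ 24909.)
(o(1729) + H) + 2797248 = (149 + 3686509/148) + 2797248 = 3708561/148 + 2797248 = 417701265/148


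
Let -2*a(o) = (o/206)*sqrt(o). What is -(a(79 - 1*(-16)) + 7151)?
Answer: -7151 + 95*sqrt(95)/412 ≈ -7148.8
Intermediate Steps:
a(o) = -o**(3/2)/412 (a(o) = -o/206*sqrt(o)/2 = -o**(3/2)/412)
-(a(79 - 1*(-16)) + 7151) = -(-(79 - 1*(-16))**(3/2)/412 + 7151) = -(-(79 + 16)**(3/2)/412 + 7151) = -(-95*sqrt(95)/412 + 7151) = -(7151 - 95*sqrt(95)/412) = -7151 + 95*sqrt(95)/412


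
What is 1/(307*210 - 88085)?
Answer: -1/23615 ≈ -4.2346e-5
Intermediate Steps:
1/(307*210 - 88085) = 1/(64470 - 88085) = 1/(-23615) = -1/23615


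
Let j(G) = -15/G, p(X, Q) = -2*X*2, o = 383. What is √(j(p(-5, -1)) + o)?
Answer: √1529/2 ≈ 19.551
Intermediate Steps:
p(X, Q) = -4*X
√(j(p(-5, -1)) + o) = √(-15/((-4*(-5))) + 383) = √(-15/20 + 383) = √(-15*1/20 + 383) = √(-¾ + 383) = √(1529/4) = √1529/2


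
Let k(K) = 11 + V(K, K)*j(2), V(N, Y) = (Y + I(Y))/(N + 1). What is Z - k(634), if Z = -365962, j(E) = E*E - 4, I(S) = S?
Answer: -365973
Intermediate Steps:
V(N, Y) = 2*Y/(1 + N) (V(N, Y) = (Y + Y)/(N + 1) = (2*Y)/(1 + N) = 2*Y/(1 + N))
j(E) = -4 + E² (j(E) = E² - 4 = -4 + E²)
k(K) = 11 (k(K) = 11 + (2*K/(1 + K))*(-4 + 2²) = 11 + (2*K/(1 + K))*(-4 + 4) = 11 + (2*K/(1 + K))*0 = 11 + 0 = 11)
Z - k(634) = -365962 - 1*11 = -365962 - 11 = -365973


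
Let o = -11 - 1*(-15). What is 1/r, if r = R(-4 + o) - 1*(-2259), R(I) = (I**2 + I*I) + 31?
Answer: 1/2290 ≈ 0.00043668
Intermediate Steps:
o = 4 (o = -11 + 15 = 4)
R(I) = 31 + 2*I**2 (R(I) = (I**2 + I**2) + 31 = 2*I**2 + 31 = 31 + 2*I**2)
r = 2290 (r = (31 + 2*(-4 + 4)**2) - 1*(-2259) = (31 + 2*0**2) + 2259 = (31 + 2*0) + 2259 = (31 + 0) + 2259 = 31 + 2259 = 2290)
1/r = 1/2290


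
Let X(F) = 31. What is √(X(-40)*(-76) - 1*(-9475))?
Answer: 3*√791 ≈ 84.374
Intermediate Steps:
√(X(-40)*(-76) - 1*(-9475)) = √(31*(-76) - 1*(-9475)) = √(-2356 + 9475) = √7119 = 3*√791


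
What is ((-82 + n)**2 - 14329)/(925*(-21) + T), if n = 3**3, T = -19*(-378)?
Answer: 3768/4081 ≈ 0.92330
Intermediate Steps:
T = 7182
n = 27
((-82 + n)**2 - 14329)/(925*(-21) + T) = ((-82 + 27)**2 - 14329)/(925*(-21) + 7182) = ((-55)**2 - 14329)/(-19425 + 7182) = (3025 - 14329)/(-12243) = -11304*(-1/12243) = 3768/4081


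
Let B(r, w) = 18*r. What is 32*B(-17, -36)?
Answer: -9792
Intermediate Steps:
32*B(-17, -36) = 32*(18*(-17)) = 32*(-306) = -9792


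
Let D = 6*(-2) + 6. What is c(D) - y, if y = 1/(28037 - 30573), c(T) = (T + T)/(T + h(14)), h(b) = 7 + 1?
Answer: -15215/2536 ≈ -5.9996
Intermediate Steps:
h(b) = 8
D = -6 (D = -12 + 6 = -6)
c(T) = 2*T/(8 + T) (c(T) = (T + T)/(T + 8) = (2*T)/(8 + T) = 2*T/(8 + T))
y = -1/2536 (y = 1/(-2536) = -1/2536 ≈ -0.00039432)
c(D) - y = 2*(-6)/(8 - 6) - 1*(-1/2536) = 2*(-6)/2 + 1/2536 = 2*(-6)*(½) + 1/2536 = -6 + 1/2536 = -15215/2536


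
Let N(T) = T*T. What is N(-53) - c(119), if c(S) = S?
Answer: 2690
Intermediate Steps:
N(T) = T**2
N(-53) - c(119) = (-53)**2 - 1*119 = 2809 - 119 = 2690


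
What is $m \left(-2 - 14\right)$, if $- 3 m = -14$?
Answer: $- \frac{224}{3} \approx -74.667$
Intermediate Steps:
$m = \frac{14}{3}$ ($m = \left(- \frac{1}{3}\right) \left(-14\right) = \frac{14}{3} \approx 4.6667$)
$m \left(-2 - 14\right) = \frac{14 \left(-2 - 14\right)}{3} = \frac{14}{3} \left(-16\right) = - \frac{224}{3}$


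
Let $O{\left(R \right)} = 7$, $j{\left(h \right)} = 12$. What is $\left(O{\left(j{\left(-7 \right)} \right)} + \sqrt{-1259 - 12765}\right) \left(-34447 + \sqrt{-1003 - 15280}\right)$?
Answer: $- \left(7 + 2 i \sqrt{3506}\right) \left(34447 - i \sqrt{16283}\right) \approx -2.5624 \cdot 10^{5} - 4.0784 \cdot 10^{6} i$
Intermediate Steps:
$\left(O{\left(j{\left(-7 \right)} \right)} + \sqrt{-1259 - 12765}\right) \left(-34447 + \sqrt{-1003 - 15280}\right) = \left(7 + \sqrt{-1259 - 12765}\right) \left(-34447 + \sqrt{-1003 - 15280}\right) = \left(7 + \sqrt{-14024}\right) \left(-34447 + \sqrt{-16283}\right) = \left(7 + 2 i \sqrt{3506}\right) \left(-34447 + i \sqrt{16283}\right) = \left(-34447 + i \sqrt{16283}\right) \left(7 + 2 i \sqrt{3506}\right)$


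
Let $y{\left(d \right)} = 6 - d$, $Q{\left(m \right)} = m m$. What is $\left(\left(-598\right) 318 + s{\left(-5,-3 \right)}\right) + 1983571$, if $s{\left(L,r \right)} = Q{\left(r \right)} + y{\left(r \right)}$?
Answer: $1793425$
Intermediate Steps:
$Q{\left(m \right)} = m^{2}$
$s{\left(L,r \right)} = 6 + r^{2} - r$ ($s{\left(L,r \right)} = r^{2} - \left(-6 + r\right) = 6 + r^{2} - r$)
$\left(\left(-598\right) 318 + s{\left(-5,-3 \right)}\right) + 1983571 = \left(\left(-598\right) 318 + \left(6 + \left(-3\right)^{2} - -3\right)\right) + 1983571 = \left(-190164 + \left(6 + 9 + 3\right)\right) + 1983571 = \left(-190164 + 18\right) + 1983571 = -190146 + 1983571 = 1793425$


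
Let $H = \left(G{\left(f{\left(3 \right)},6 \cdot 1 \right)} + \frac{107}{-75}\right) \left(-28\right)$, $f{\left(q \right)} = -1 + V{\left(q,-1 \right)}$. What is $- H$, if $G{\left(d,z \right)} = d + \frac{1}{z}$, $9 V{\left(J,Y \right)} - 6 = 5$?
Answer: $- \frac{6538}{225} \approx -29.058$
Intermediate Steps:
$V{\left(J,Y \right)} = \frac{11}{9}$ ($V{\left(J,Y \right)} = \frac{2}{3} + \frac{1}{9} \cdot 5 = \frac{2}{3} + \frac{5}{9} = \frac{11}{9}$)
$f{\left(q \right)} = \frac{2}{9}$ ($f{\left(q \right)} = -1 + \frac{11}{9} = \frac{2}{9}$)
$H = \frac{6538}{225}$ ($H = \left(\left(\frac{2}{9} + \frac{1}{6 \cdot 1}\right) + \frac{107}{-75}\right) \left(-28\right) = \left(\left(\frac{2}{9} + \frac{1}{6}\right) + 107 \left(- \frac{1}{75}\right)\right) \left(-28\right) = \left(\left(\frac{2}{9} + \frac{1}{6}\right) - \frac{107}{75}\right) \left(-28\right) = \left(\frac{7}{18} - \frac{107}{75}\right) \left(-28\right) = \left(- \frac{467}{450}\right) \left(-28\right) = \frac{6538}{225} \approx 29.058$)
$- H = \left(-1\right) \frac{6538}{225} = - \frac{6538}{225}$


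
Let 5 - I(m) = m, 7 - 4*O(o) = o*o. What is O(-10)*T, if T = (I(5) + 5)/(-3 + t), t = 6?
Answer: -155/4 ≈ -38.750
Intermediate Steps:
O(o) = 7/4 - o²/4 (O(o) = 7/4 - o*o/4 = 7/4 - o²/4)
I(m) = 5 - m
T = 5/3 (T = ((5 - 1*5) + 5)/(-3 + 6) = ((5 - 5) + 5)/3 = (0 + 5)*(⅓) = 5*(⅓) = 5/3 ≈ 1.6667)
O(-10)*T = (7/4 - ¼*(-10)²)*(5/3) = (7/4 - ¼*100)*(5/3) = (7/4 - 25)*(5/3) = -93/4*5/3 = -155/4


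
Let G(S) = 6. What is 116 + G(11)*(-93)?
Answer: -442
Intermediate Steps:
116 + G(11)*(-93) = 116 + 6*(-93) = 116 - 558 = -442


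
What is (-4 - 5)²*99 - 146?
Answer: 7873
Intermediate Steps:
(-4 - 5)²*99 - 146 = (-9)²*99 - 146 = 81*99 - 146 = 8019 - 146 = 7873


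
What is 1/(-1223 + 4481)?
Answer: 1/3258 ≈ 0.00030694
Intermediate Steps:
1/(-1223 + 4481) = 1/3258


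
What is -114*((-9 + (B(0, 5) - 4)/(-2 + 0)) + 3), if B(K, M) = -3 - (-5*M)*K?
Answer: 285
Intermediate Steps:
B(K, M) = -3 + 5*K*M (B(K, M) = -3 - (-5)*K*M = -3 + 5*K*M)
-114*((-9 + (B(0, 5) - 4)/(-2 + 0)) + 3) = -114*((-9 + ((-3 + 5*0*5) - 4)/(-2 + 0)) + 3) = -114*((-9 + ((-3 + 0) - 4)/(-2)) + 3) = -114*((-9 + (-3 - 4)*(-½)) + 3) = -114*((-9 - 7*(-½)) + 3) = -114*((-9 + 7/2) + 3) = -114*(-11/2 + 3) = -114*(-5/2) = 285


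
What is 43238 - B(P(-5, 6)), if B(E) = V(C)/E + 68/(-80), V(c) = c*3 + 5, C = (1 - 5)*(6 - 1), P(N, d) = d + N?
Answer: 865877/20 ≈ 43294.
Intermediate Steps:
P(N, d) = N + d
C = -20 (C = -4*5 = -20)
V(c) = 5 + 3*c (V(c) = 3*c + 5 = 5 + 3*c)
B(E) = -17/20 - 55/E (B(E) = (5 + 3*(-20))/E + 68/(-80) = (5 - 60)/E + 68*(-1/80) = -55/E - 17/20 = -17/20 - 55/E)
43238 - B(P(-5, 6)) = 43238 - (-17/20 - 55/(-5 + 6)) = 43238 - (-17/20 - 55/1) = 43238 - (-17/20 - 55*1) = 43238 - (-17/20 - 55) = 43238 - 1*(-1117/20) = 43238 + 1117/20 = 865877/20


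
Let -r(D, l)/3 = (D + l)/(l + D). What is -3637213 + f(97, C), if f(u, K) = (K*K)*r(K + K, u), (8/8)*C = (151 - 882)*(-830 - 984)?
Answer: -5275102144681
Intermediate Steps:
C = 1326034 (C = (151 - 882)*(-830 - 984) = -731*(-1814) = 1326034)
r(D, l) = -3 (r(D, l) = -3*(D + l)/(l + D) = -3*(D + l)/(D + l) = -3*1 = -3)
f(u, K) = -3*K² (f(u, K) = (K*K)*(-3) = K²*(-3) = -3*K²)
-3637213 + f(97, C) = -3637213 - 3*1326034² = -3637213 - 3*1758366169156 = -3637213 - 5275098507468 = -5275102144681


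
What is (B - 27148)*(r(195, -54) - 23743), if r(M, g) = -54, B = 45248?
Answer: -430725700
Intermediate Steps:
(B - 27148)*(r(195, -54) - 23743) = (45248 - 27148)*(-54 - 23743) = 18100*(-23797) = -430725700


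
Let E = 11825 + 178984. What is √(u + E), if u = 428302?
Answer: √619111 ≈ 786.84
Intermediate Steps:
E = 190809
√(u + E) = √(428302 + 190809) = √619111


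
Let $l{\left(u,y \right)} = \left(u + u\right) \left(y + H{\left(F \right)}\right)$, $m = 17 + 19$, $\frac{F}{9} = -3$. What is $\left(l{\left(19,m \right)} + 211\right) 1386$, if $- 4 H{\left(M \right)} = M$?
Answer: $2544003$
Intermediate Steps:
$F = -27$ ($F = 9 \left(-3\right) = -27$)
$m = 36$
$H{\left(M \right)} = - \frac{M}{4}$
$l{\left(u,y \right)} = 2 u \left(\frac{27}{4} + y\right)$ ($l{\left(u,y \right)} = \left(u + u\right) \left(y - - \frac{27}{4}\right) = 2 u \left(y + \frac{27}{4}\right) = 2 u \left(\frac{27}{4} + y\right)$)
$\left(l{\left(19,m \right)} + 211\right) 1386 = \left(\frac{1}{2} \cdot 19 \left(27 + 4 \cdot 36\right) + 211\right) 1386 = \left(\frac{1}{2} \cdot 19 \left(27 + 144\right) + 211\right) 1386 = \left(\frac{1}{2} \cdot 19 \cdot 171 + 211\right) 1386 = \left(\frac{3249}{2} + 211\right) 1386 = \frac{3671}{2} \cdot 1386 = 2544003$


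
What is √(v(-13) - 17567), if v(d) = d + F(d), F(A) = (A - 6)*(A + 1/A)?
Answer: I*√2929030/13 ≈ 131.65*I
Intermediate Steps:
F(A) = (-6 + A)*(A + 1/A)
v(d) = 1 + d² - 6/d - 5*d (v(d) = d + (1 + d² - 6*d - 6/d) = 1 + d² - 6/d - 5*d)
√(v(-13) - 17567) = √((1 + (-13)² - 6/(-13) - 5*(-13)) - 17567) = √((1 + 169 - 6*(-1/13) + 65) - 17567) = √((1 + 169 + 6/13 + 65) - 17567) = √(3061/13 - 17567) = √(-225310/13) = I*√2929030/13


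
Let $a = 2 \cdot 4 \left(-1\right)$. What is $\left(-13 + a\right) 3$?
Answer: $-63$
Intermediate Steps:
$a = -8$ ($a = 8 \left(-1\right) = -8$)
$\left(-13 + a\right) 3 = \left(-13 - 8\right) 3 = \left(-21\right) 3 = -63$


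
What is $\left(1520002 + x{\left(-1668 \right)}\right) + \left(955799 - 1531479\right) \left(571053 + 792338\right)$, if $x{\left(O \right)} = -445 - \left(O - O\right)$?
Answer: $-784875411323$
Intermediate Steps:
$x{\left(O \right)} = -445$ ($x{\left(O \right)} = -445 - 0 = -445 + 0 = -445$)
$\left(1520002 + x{\left(-1668 \right)}\right) + \left(955799 - 1531479\right) \left(571053 + 792338\right) = \left(1520002 - 445\right) + \left(955799 - 1531479\right) \left(571053 + 792338\right) = 1519557 - 784876930880 = -784875411323$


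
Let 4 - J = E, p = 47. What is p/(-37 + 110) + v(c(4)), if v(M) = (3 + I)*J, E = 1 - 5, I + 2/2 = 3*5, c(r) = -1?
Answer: 9975/73 ≈ 136.64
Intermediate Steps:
I = 14 (I = -1 + 3*5 = -1 + 15 = 14)
E = -4
J = 8 (J = 4 - 1*(-4) = 4 + 4 = 8)
v(M) = 136 (v(M) = (3 + 14)*8 = 17*8 = 136)
p/(-37 + 110) + v(c(4)) = 47/(-37 + 110) + 136 = 47/73 + 136 = 9975/73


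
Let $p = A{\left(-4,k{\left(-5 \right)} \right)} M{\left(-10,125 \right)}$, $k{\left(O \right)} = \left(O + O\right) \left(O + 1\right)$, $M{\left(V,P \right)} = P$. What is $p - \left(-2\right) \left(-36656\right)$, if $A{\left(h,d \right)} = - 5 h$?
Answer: $-70812$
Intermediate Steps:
$k{\left(O \right)} = 2 O \left(1 + O\right)$
$p = 2500$ ($p = \left(-5\right) \left(-4\right) 125 = 20 \cdot 125 = 2500$)
$p - \left(-2\right) \left(-36656\right) = 2500 - \left(-2\right) \left(-36656\right) = 2500 - 73312 = -70812$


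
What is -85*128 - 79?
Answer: -10959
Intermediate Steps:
-85*128 - 79 = -10880 - 79 = -10959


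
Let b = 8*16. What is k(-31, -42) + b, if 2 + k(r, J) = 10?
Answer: 136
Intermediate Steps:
b = 128
k(r, J) = 8 (k(r, J) = -2 + 10 = 8)
k(-31, -42) + b = 8 + 128 = 136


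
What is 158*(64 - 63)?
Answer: 158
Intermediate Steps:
158*(64 - 63) = 158*1 = 158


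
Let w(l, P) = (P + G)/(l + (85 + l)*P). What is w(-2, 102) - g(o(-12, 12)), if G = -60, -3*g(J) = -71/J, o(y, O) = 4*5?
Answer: -74803/63480 ≈ -1.1784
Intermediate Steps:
o(y, O) = 20
g(J) = 71/(3*J) (g(J) = -(-71)/(3*J) = 71/(3*J))
w(l, P) = (-60 + P)/(l + P*(85 + l)) (w(l, P) = (P - 60)/(l + (85 + l)*P) = (-60 + P)/(l + P*(85 + l)))
w(-2, 102) - g(o(-12, 12)) = (-60 + 102)/(-2 + 85*102 + 102*(-2)) - 71/(3*20) = 42/(-2 + 8670 - 204) - 71/(3*20) = 42/8464 - 1*71/60 = (1/8464)*42 - 71/60 = 21/4232 - 71/60 = -74803/63480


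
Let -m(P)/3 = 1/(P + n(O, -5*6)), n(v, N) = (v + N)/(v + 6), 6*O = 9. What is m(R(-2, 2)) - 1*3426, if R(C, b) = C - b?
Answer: -44533/13 ≈ -3425.6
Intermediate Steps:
O = 3/2 (O = (1/6)*9 = 3/2 ≈ 1.5000)
n(v, N) = (N + v)/(6 + v)
m(P) = -3/(-19/5 + P) (m(P) = -3/(P + (-5*6 + 3/2)/(6 + 3/2)) = -3/(P + (-30 + 3/2)/(15/2)) = -3/(P + (2/15)*(-57/2)) = -3/(P - 19/5) = -3/(-19/5 + P))
m(R(-2, 2)) - 1*3426 = -15/(-19 + 5*(-2 - 1*2)) - 1*3426 = -15/(-19 + 5*(-2 - 2)) - 3426 = -15/(-19 + 5*(-4)) - 3426 = -15/(-19 - 20) - 3426 = -15/(-39) - 3426 = -15*(-1/39) - 3426 = 5/13 - 3426 = -44533/13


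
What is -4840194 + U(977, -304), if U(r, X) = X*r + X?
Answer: -5137506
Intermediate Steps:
U(r, X) = X + X*r
-4840194 + U(977, -304) = -4840194 - 304*(1 + 977) = -4840194 - 304*978 = -4840194 - 297312 = -5137506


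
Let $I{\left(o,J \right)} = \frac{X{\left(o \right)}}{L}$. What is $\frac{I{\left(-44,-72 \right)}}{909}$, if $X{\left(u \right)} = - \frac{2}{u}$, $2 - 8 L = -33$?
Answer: $\frac{4}{349965} \approx 1.143 \cdot 10^{-5}$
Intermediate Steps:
$L = \frac{35}{8}$ ($L = \frac{1}{4} - - \frac{33}{8} = \frac{1}{4} + \frac{33}{8} = \frac{35}{8} \approx 4.375$)
$I{\left(o,J \right)} = - \frac{16}{35 o}$ ($I{\left(o,J \right)} = \frac{\left(-2\right) \frac{1}{o}}{\frac{35}{8}} = - \frac{2}{o} \frac{8}{35} = - \frac{16}{35 o}$)
$\frac{I{\left(-44,-72 \right)}}{909} = \frac{\left(- \frac{16}{35}\right) \frac{1}{-44}}{909} = \left(- \frac{16}{35}\right) \left(- \frac{1}{44}\right) \frac{1}{909} = \frac{4}{385} \cdot \frac{1}{909} = \frac{4}{349965}$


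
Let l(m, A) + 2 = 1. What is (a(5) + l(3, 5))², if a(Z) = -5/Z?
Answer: 4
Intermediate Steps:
l(m, A) = -1 (l(m, A) = -2 + 1 = -1)
(a(5) + l(3, 5))² = (-5/5 - 1)² = (-5*⅕ - 1)² = (-1 - 1)² = (-2)² = 4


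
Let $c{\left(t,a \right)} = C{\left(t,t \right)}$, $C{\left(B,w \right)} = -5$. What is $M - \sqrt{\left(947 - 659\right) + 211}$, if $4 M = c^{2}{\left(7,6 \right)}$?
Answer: $\frac{25}{4} - \sqrt{499} \approx -16.088$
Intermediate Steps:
$c{\left(t,a \right)} = -5$
$M = \frac{25}{4}$ ($M = \frac{\left(-5\right)^{2}}{4} = \frac{1}{4} \cdot 25 = \frac{25}{4} \approx 6.25$)
$M - \sqrt{\left(947 - 659\right) + 211} = \frac{25}{4} - \sqrt{\left(947 - 659\right) + 211} = \frac{25}{4} - \sqrt{288 + 211} = \frac{25}{4} - \sqrt{499}$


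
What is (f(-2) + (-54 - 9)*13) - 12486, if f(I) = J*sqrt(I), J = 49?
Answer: -13305 + 49*I*sqrt(2) ≈ -13305.0 + 69.297*I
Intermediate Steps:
f(I) = 49*sqrt(I)
(f(-2) + (-54 - 9)*13) - 12486 = (49*sqrt(-2) + (-54 - 9)*13) - 12486 = (49*(I*sqrt(2)) - 63*13) - 12486 = (49*I*sqrt(2) - 819) - 12486 = (-819 + 49*I*sqrt(2)) - 12486 = -13305 + 49*I*sqrt(2)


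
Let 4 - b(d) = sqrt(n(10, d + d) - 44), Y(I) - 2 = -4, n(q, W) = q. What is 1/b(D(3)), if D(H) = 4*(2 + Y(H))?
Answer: 2/25 + I*sqrt(34)/50 ≈ 0.08 + 0.11662*I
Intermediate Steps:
Y(I) = -2 (Y(I) = 2 - 4 = -2)
D(H) = 0 (D(H) = 4*(2 - 2) = 4*0 = 0)
b(d) = 4 - I*sqrt(34) (b(d) = 4 - sqrt(10 - 44) = 4 - sqrt(-34) = 4 - I*sqrt(34))
1/b(D(3)) = 1/(4 - I*sqrt(34))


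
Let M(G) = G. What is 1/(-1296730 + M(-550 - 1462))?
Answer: -1/1298742 ≈ -7.6998e-7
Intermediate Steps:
1/(-1296730 + M(-550 - 1462)) = 1/(-1296730 + (-550 - 1462)) = 1/(-1296730 - 2012) = 1/(-1298742) = -1/1298742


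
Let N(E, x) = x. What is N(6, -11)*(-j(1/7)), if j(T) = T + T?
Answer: 22/7 ≈ 3.1429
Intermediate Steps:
j(T) = 2*T
N(6, -11)*(-j(1/7)) = -(-11)*2/7 = -11*(-2/7) = 22/7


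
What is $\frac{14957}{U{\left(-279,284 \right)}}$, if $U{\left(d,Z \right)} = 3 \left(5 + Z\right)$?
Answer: $\frac{14957}{867} \approx 17.251$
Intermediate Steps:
$U{\left(d,Z \right)} = 15 + 3 Z$
$\frac{14957}{U{\left(-279,284 \right)}} = \frac{14957}{15 + 3 \cdot 284} = \frac{14957}{15 + 852} = \frac{14957}{867}$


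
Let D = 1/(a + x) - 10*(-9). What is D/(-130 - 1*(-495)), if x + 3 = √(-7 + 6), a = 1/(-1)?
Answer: 1526/6205 - I/6205 ≈ 0.24593 - 0.00016116*I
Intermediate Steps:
a = -1
x = -3 + I (x = -3 + √(-7 + 6) = -3 + √(-1) = -3 + I ≈ -3.0 + 1.0*I)
D = 90 + (-4 - I)/17 (D = 1/(-1 + (-3 + I)) - 10*(-9) = 1/(-4 + I) + 90 = (-4 - I)/17 + 90 = 90 + (-4 - I)/17 ≈ 89.765 - 0.058824*I)
D/(-130 - 1*(-495)) = (1526/17 - I/17)/(-130 - 1*(-495)) = (1526/17 - I/17)/(-130 + 495) = (1526/17 - I/17)/365 = (1526/17 - I/17)*(1/365) = 1526/6205 - I/6205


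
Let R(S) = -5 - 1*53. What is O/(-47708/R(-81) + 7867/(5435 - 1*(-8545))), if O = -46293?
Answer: -18768108060/333707063 ≈ -56.241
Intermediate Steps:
R(S) = -58 (R(S) = -5 - 53 = -58)
O/(-47708/R(-81) + 7867/(5435 - 1*(-8545))) = -46293/(-47708/(-58) + 7867/(5435 - 1*(-8545))) = -46293/(-47708*(-1/58) + 7867/(5435 + 8545)) = -46293/(23854/29 + 7867/13980) = -46293/333707063/405420 = -46293*405420/333707063 = -18768108060/333707063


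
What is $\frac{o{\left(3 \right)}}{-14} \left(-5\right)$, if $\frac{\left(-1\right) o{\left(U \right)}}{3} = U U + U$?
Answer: $- \frac{90}{7} \approx -12.857$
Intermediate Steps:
$o{\left(U \right)} = - 3 U - 3 U^{2}$ ($o{\left(U \right)} = - 3 \left(U U + U\right) = - 3 \left(U^{2} + U\right) = - 3 \left(U + U^{2}\right) = - 3 U - 3 U^{2}$)
$\frac{o{\left(3 \right)}}{-14} \left(-5\right) = \frac{\left(-3\right) 3 \left(1 + 3\right)}{-14} \left(-5\right) = \left(-3\right) 3 \cdot 4 \left(- \frac{1}{14}\right) \left(-5\right) = \left(-36\right) \left(- \frac{1}{14}\right) \left(-5\right) = \frac{18}{7} \left(-5\right) = - \frac{90}{7}$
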